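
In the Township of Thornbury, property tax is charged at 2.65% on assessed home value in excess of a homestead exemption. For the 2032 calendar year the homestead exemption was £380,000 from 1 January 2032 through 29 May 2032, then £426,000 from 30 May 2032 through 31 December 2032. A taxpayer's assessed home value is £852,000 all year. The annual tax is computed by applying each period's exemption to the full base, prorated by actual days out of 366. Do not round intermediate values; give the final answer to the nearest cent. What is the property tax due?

1 January – 29 May 2032: 150 days, exemption £380,000 → (£852,000 − £380,000) × 2.65% × 150/366 = £5,126.2295
30 May – 31 December 2032: 216 days, exemption £426,000 → (£852,000 − £426,000) × 2.65% × 216/366 = £6,662.3607
Total = £11,788.5902

£11,788.59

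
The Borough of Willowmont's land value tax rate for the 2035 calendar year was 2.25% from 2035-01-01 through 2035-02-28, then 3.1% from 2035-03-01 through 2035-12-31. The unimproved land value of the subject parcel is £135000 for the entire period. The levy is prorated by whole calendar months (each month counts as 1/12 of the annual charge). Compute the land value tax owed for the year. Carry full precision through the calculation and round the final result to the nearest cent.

2035-01-01 to 2035-02-28: 2 months at 2.25% → £135000 × 2.25% × 2/12 = £506.2500
2035-03-01 to 2035-12-31: 10 months at 3.1% → £135000 × 3.1% × 10/12 = £3487.5000
Total = £3993.7500

£3993.75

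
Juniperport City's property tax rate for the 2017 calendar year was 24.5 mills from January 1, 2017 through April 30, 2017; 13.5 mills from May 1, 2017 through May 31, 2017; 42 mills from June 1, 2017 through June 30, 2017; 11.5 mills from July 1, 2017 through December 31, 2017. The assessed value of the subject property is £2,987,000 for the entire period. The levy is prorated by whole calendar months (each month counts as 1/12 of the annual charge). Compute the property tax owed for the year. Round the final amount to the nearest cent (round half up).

£55,383.96

January 1 – April 30, 2017: 4 months at 24.5 mills → £2,987,000 × 2.45% × 4/12 = £24,393.8333
May 1 – May 31, 2017: 1 month at 13.5 mills → £2,987,000 × 1.35% × 1/12 = £3,360.3750
June 1 – June 30, 2017: 1 month at 42 mills → £2,987,000 × 4.2% × 1/12 = £10,454.5000
July 1 – December 31, 2017: 6 months at 11.5 mills → £2,987,000 × 1.15% × 6/12 = £17,175.2500
Total = £55,383.9583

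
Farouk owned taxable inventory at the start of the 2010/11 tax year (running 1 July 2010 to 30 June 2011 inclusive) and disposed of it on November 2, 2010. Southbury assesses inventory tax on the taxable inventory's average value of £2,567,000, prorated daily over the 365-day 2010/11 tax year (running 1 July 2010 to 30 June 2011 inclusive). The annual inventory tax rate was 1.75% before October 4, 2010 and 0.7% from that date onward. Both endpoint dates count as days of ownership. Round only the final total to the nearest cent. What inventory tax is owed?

£13,169.06

July 1 – October 3, 2010: 95 days at 1.75% → £2,567,000 × 1.75% × 95/365 = £11,692.1575
October 4 – November 2, 2010: 30 days at 0.7% → £2,567,000 × 0.7% × 30/365 = £1,476.9041
Total = £13,169.0616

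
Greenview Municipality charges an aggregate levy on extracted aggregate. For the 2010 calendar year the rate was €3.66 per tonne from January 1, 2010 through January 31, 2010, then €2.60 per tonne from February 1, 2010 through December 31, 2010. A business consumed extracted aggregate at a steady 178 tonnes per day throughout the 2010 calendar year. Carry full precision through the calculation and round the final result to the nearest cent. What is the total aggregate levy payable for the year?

€174,771.08

January 1 – January 31, 2010: 31 days × 178 tonnes/day = 5,518 tonnes at €3.66/tonne → €20,195.88
February 1 – December 31, 2010: 334 days × 178 tonnes/day = 59,452 tonnes at €2.60/tonne → €154,575.20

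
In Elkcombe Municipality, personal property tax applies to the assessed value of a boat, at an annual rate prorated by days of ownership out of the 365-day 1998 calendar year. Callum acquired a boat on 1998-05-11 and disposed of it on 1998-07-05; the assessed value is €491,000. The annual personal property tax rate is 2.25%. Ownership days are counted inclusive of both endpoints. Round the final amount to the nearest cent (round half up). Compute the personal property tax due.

Days held (1998-05-11 to 1998-07-05): 56 out of 365
Tax = €491,000 × 2.25% × 56/365 = €1,694.9589

€1,694.96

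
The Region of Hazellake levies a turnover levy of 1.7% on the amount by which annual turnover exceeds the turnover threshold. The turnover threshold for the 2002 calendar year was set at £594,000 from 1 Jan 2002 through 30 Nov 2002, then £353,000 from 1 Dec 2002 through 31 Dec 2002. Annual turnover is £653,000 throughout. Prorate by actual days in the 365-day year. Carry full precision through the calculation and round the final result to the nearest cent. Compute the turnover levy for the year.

£1,350.96

1 Jan – 30 Nov 2002: 334 days, exemption £594,000 → (£653,000 − £594,000) × 1.7% × 334/365 = £917.8137
1 Dec – 31 Dec 2002: 31 days, exemption £353,000 → (£653,000 − £353,000) × 1.7% × 31/365 = £433.1507
Total = £1,350.9644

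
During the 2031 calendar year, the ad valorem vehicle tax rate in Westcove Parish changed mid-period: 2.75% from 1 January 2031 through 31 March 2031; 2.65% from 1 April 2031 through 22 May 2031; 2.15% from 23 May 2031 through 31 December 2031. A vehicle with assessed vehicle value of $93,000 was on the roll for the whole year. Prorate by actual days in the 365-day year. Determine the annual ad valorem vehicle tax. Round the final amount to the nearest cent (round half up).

$2,203.34

1 January – 31 March 2031: 90 days at 2.75% → $93,000 × 2.75% × 90/365 = $630.6164
1 April – 22 May 2031: 52 days at 2.65% → $93,000 × 2.65% × 52/365 = $351.1068
23 May – 31 December 2031: 223 days at 2.15% → $93,000 × 2.15% × 223/365 = $1,221.6123
Total = $2,203.3356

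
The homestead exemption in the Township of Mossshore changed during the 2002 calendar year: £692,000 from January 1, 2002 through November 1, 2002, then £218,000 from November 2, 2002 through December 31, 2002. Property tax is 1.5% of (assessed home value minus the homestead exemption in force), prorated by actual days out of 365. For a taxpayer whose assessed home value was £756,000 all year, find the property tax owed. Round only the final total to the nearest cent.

January 1 – November 1, 2002: 305 days, exemption £692,000 → (£756,000 − £692,000) × 1.5% × 305/365 = £802.1918
November 2 – December 31, 2002: 60 days, exemption £218,000 → (£756,000 − £218,000) × 1.5% × 60/365 = £1,326.5753
Total = £2,128.7671

£2,128.77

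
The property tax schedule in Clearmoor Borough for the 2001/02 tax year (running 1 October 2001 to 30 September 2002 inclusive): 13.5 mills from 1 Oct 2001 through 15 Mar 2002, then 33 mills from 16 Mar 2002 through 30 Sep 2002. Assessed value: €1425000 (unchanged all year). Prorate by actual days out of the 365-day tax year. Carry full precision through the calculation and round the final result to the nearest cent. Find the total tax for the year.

1 Oct 2001 – 15 Mar 2002: 166 days at 13.5 mills → €1425000 × 1.35% × 166/365 = €8749.1096
16 Mar – 30 Sep 2002: 199 days at 33 mills → €1425000 × 3.3% × 199/365 = €25638.2877
Total = €34387.3973

€34387.40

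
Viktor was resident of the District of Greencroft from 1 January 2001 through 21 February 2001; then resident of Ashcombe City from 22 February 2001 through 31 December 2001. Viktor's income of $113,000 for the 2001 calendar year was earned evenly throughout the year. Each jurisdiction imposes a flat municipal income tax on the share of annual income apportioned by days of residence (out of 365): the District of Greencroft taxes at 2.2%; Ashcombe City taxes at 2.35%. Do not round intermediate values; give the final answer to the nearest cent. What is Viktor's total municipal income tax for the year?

The District of Greencroft, 1 January – 21 February 2001: 52 days → $113,000 × 2.2% × 52/365 = $354.1699
Ashcombe City, 22 February – 31 December 2001: 313 days → $113,000 × 2.35% × 313/365 = $2,277.1822
Total = $2,631.3521

$2,631.35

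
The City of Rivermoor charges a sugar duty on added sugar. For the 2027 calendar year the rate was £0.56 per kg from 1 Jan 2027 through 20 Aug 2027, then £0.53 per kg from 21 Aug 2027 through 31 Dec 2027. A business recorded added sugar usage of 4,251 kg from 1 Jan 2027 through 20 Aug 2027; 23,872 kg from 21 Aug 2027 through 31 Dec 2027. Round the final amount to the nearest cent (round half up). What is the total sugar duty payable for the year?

£15,032.72

1 Jan – 20 Aug 2027: 4,251 kg at £0.56/kg → £2,380.56
21 Aug – 31 Dec 2027: 23,872 kg at £0.53/kg → £12,652.16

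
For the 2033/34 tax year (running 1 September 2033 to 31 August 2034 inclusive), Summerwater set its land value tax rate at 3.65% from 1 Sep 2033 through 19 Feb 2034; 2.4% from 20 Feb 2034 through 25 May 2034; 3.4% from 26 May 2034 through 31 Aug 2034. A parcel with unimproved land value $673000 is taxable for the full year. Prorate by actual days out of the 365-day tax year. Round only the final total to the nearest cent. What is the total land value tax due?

$21923.21

1 Sep 2033 – 19 Feb 2034: 172 days at 3.65% → $673000 × 3.65% × 172/365 = $11575.6000
20 Feb – 25 May 2034: 95 days at 2.4% → $673000 × 2.4% × 95/365 = $4203.9452
26 May – 31 Aug 2034: 98 days at 3.4% → $673000 × 3.4% × 98/365 = $6143.6603
Total = $21923.2055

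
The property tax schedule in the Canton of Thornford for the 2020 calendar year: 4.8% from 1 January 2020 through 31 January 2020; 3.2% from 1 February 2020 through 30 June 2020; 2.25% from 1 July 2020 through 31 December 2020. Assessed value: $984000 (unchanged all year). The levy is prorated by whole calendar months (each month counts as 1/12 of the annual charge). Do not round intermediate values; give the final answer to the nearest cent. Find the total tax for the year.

$28126.00

1 January – 31 January 2020: 1 month at 4.8% → $984000 × 4.8% × 1/12 = $3936.0000
1 February – 30 June 2020: 5 months at 3.2% → $984000 × 3.2% × 5/12 = $13120.0000
1 July – 31 December 2020: 6 months at 2.25% → $984000 × 2.25% × 6/12 = $11070.0000
Total = $28126.0000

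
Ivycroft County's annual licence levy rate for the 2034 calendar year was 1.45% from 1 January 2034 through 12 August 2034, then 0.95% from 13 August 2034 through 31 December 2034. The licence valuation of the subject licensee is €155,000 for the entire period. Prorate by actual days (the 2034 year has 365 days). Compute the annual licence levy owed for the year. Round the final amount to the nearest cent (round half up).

1 January – 12 August 2034: 224 days at 1.45% → €155,000 × 1.45% × 224/365 = €1,379.2877
13 August – 31 December 2034: 141 days at 0.95% → €155,000 × 0.95% × 141/365 = €568.8288
Total = €1,948.1164

€1,948.12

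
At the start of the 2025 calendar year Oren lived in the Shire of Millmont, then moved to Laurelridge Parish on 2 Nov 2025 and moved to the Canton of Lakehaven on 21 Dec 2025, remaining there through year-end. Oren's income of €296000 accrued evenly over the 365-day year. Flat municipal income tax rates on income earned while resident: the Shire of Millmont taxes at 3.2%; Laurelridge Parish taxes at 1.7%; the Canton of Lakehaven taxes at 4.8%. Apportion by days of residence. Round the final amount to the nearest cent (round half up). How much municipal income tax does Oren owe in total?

€9018.67

The Shire of Millmont, 1 Jan – 1 Nov 2025: 305 days → €296000 × 3.2% × 305/365 = €7914.9589
Laurelridge Parish, 2 Nov – 20 Dec 2025: 49 days → €296000 × 1.7% × 49/365 = €675.5288
The Canton of Lakehaven, 21 Dec – 31 Dec 2025: 11 days → €296000 × 4.8% × 11/365 = €428.1863
Total = €9018.6740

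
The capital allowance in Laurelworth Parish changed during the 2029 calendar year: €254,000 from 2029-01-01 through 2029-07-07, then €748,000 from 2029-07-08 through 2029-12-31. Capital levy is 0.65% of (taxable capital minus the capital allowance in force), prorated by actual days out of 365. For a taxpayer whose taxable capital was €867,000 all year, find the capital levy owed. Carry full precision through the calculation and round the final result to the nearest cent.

2029-01-01 to 2029-07-07: 188 days, exemption €254,000 → (€867,000 − €254,000) × 0.65% × 188/365 = €2,052.2904
2029-07-08 to 2029-12-31: 177 days, exemption €748,000 → (€867,000 − €748,000) × 0.65% × 177/365 = €375.0945
Total = €2,427.3849

€2,427.38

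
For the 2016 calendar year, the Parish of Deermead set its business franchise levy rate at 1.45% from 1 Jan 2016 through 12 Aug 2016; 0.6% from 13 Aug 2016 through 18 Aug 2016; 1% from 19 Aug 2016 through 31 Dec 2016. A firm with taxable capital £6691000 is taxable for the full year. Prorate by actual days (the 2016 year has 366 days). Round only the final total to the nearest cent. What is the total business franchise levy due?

1 Jan – 12 Aug 2016: 225 days at 1.45% → £6691000 × 1.45% × 225/366 = £59643.1352
13 Aug – 18 Aug 2016: 6 days at 0.6% → £6691000 × 0.6% × 6/366 = £658.1311
19 Aug – 31 Dec 2016: 135 days at 1% → £6691000 × 1% × 135/366 = £24679.9180
Total = £84981.1844

£84981.18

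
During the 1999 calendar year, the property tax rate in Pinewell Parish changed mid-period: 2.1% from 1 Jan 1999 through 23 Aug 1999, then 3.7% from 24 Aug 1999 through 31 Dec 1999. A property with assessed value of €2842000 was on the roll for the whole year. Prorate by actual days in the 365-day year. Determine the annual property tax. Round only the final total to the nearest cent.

€75877.51

1 Jan – 23 Aug 1999: 235 days at 2.1% → €2842000 × 2.1% × 235/365 = €38425.3973
24 Aug – 31 Dec 1999: 130 days at 3.7% → €2842000 × 3.7% × 130/365 = €37452.1096
Total = €75877.5068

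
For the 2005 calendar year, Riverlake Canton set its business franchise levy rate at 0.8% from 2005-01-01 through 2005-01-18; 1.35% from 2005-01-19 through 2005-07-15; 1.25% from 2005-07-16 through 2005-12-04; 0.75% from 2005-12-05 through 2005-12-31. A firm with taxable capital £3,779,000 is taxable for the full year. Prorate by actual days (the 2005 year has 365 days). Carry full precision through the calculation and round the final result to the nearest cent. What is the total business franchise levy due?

2005-01-01 to 2005-01-18: 18 days at 0.8% → £3,779,000 × 0.8% × 18/365 = £1,490.8932
2005-01-19 to 2005-07-15: 178 days at 1.35% → £3,779,000 × 1.35% × 178/365 = £24,879.2795
2005-07-16 to 2005-12-04: 142 days at 1.25% → £3,779,000 × 1.25% × 142/365 = £18,377.3288
2005-12-05 to 2005-12-31: 27 days at 0.75% → £3,779,000 × 0.75% × 27/365 = £2,096.5685
Total = £46,844.0699

£46,844.07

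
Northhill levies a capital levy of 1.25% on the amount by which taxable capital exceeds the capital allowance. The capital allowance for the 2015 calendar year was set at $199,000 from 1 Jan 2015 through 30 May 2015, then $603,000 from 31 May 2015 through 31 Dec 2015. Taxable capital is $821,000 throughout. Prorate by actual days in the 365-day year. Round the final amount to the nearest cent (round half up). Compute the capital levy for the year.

$4,800.34

1 Jan – 30 May 2015: 150 days, exemption $199,000 → ($821,000 − $199,000) × 1.25% × 150/365 = $3,195.2055
31 May – 31 Dec 2015: 215 days, exemption $603,000 → ($821,000 − $603,000) × 1.25% × 215/365 = $1,605.1370
Total = $4,800.3425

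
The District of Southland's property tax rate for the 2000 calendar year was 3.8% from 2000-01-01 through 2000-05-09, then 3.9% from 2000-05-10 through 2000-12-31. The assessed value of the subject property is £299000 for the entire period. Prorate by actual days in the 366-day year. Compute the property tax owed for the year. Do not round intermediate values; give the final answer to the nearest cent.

2000-01-01 to 2000-05-09: 130 days at 3.8% → £299000 × 3.8% × 130/366 = £4035.6831
2000-05-10 to 2000-12-31: 236 days at 3.9% → £299000 × 3.9% × 236/366 = £7519.1148
Total = £11554.7978

£11554.80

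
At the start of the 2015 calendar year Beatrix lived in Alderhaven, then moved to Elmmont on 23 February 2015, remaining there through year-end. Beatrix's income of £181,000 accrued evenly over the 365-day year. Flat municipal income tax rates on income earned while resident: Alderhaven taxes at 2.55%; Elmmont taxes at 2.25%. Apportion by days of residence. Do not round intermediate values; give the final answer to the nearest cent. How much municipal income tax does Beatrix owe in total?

Alderhaven, 1 January – 22 February 2015: 53 days → £181,000 × 2.55% × 53/365 = £670.1959
Elmmont, 23 February – 31 December 2015: 312 days → £181,000 × 2.25% × 312/365 = £3,481.1507
Total = £4,151.3466

£4,151.35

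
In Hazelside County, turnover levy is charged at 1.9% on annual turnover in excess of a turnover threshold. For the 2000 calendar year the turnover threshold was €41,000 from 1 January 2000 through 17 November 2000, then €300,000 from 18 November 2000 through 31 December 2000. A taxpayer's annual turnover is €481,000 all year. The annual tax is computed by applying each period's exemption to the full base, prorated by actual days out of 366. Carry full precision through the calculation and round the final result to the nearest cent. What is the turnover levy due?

€7,768.40

1 January – 17 November 2000: 322 days, exemption €41,000 → (€481,000 − €41,000) × 1.9% × 322/366 = €7,354.9727
18 November – 31 December 2000: 44 days, exemption €300,000 → (€481,000 − €300,000) × 1.9% × 44/366 = €413.4317
Total = €7,768.4044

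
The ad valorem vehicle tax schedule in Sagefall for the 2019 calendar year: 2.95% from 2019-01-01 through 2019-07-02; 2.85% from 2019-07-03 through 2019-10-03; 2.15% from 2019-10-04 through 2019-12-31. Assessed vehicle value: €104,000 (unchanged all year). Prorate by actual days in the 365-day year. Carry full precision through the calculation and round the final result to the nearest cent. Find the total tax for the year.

€2,838.63

2019-01-01 to 2019-07-02: 183 days at 2.95% → €104,000 × 2.95% × 183/365 = €1,538.2027
2019-07-03 to 2019-10-03: 93 days at 2.85% → €104,000 × 2.85% × 93/365 = €755.2110
2019-10-04 to 2019-12-31: 89 days at 2.15% → €104,000 × 2.15% × 89/365 = €545.2164
Total = €2,838.6301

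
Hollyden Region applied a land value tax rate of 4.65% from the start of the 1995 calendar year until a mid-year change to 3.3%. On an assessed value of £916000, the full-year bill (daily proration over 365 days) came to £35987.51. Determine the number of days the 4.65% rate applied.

170 days

Let d = days at the first rate; then 365 − d days at the second rate.
£916000 × [4.65%·d + 3.3%·(365−d)] / 365 = £35987.51
Solving gives d = 170, so the new rate took effect on 20 Jun 1995.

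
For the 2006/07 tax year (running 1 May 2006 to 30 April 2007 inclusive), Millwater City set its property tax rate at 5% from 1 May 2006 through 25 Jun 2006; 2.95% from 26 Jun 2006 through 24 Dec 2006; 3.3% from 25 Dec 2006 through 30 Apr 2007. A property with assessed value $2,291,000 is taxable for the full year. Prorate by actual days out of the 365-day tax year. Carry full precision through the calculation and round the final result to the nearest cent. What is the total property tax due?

1 May – 25 Jun 2006: 56 days at 5% → $2,291,000 × 5% × 56/365 = $17,574.7945
26 Jun – 24 Dec 2006: 182 days at 2.95% → $2,291,000 × 2.95% × 182/365 = $33,699.6685
25 Dec 2006 – 30 Apr 2007: 127 days at 3.3% → $2,291,000 × 3.3% × 127/365 = $26,305.7014
Total = $77,580.1644

$77,580.16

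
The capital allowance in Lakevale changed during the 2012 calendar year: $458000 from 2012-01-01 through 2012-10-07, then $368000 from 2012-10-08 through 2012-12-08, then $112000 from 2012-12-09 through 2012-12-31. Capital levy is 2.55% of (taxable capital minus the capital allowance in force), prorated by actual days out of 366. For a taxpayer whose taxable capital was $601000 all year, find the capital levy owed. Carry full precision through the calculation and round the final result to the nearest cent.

$4589.72

2012-01-01 to 2012-10-07: 281 days, exemption $458000 → ($601000 − $458000) × 2.55% × 281/366 = $2799.6352
2012-10-08 to 2012-12-08: 62 days, exemption $368000 → ($601000 − $368000) × 2.55% × 62/366 = $1006.4836
2012-12-09 to 2012-12-31: 23 days, exemption $112000 → ($601000 − $112000) × 2.55% × 23/366 = $783.6025
Total = $4589.7213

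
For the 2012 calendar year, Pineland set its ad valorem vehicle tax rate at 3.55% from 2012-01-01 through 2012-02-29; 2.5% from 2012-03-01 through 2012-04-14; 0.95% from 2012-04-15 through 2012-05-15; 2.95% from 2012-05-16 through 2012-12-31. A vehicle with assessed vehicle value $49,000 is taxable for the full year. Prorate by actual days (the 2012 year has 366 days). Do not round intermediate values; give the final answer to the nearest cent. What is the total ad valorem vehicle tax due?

2012-01-01 to 2012-02-29: 60 days at 3.55% → $49,000 × 3.55% × 60/366 = $285.1639
2012-03-01 to 2012-04-14: 45 days at 2.5% → $49,000 × 2.5% × 45/366 = $150.6148
2012-04-15 to 2012-05-15: 31 days at 0.95% → $49,000 × 0.95% × 31/366 = $39.4276
2012-05-16 to 2012-12-31: 230 days at 2.95% → $49,000 × 2.95% × 230/366 = $908.3743
Total = $1,383.5806

$1,383.58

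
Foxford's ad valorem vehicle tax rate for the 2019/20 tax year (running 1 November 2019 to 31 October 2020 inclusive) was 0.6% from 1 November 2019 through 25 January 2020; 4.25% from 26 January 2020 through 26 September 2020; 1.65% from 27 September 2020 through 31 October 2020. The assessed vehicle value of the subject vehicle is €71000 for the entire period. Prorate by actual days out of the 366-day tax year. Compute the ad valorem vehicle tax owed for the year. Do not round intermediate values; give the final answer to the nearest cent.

€2232.04

1 November 2019 – 25 January 2020: 86 days at 0.6% → €71000 × 0.6% × 86/366 = €100.0984
26 January – 26 September 2020: 245 days at 4.25% → €71000 × 4.25% × 245/366 = €2019.9112
27 September – 31 October 2020: 35 days at 1.65% → €71000 × 1.65% × 35/366 = €112.0287
Total = €2232.0383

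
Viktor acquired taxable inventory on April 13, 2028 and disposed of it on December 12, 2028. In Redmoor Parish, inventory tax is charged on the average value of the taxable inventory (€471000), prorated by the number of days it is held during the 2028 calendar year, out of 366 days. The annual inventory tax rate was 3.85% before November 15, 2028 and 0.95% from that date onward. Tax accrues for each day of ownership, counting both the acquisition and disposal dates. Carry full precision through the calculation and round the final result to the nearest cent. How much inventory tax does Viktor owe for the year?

€11044.05

April 13 – November 14, 2028: 216 days at 3.85% → €471000 × 3.85% × 216/366 = €10701.7377
November 15 – December 12, 2028: 28 days at 0.95% → €471000 × 0.95% × 28/366 = €342.3115
Total = €11044.0492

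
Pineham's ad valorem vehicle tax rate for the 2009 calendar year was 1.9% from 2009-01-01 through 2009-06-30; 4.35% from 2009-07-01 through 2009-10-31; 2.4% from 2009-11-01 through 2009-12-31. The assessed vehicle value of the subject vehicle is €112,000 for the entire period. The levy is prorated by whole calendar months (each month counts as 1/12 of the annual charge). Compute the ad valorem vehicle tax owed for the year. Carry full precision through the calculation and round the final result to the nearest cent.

2009-01-01 to 2009-06-30: 6 months at 1.9% → €112,000 × 1.9% × 6/12 = €1,064.0000
2009-07-01 to 2009-10-31: 4 months at 4.35% → €112,000 × 4.35% × 4/12 = €1,624.0000
2009-11-01 to 2009-12-31: 2 months at 2.4% → €112,000 × 2.4% × 2/12 = €448.0000
Total = €3,136.0000

€3,136.00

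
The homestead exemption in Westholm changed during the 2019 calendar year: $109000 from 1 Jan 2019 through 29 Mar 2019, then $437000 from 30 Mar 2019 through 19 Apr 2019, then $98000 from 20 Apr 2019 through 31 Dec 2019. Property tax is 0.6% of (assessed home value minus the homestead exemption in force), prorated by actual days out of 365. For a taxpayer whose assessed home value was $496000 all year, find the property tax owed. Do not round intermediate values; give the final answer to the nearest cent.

1 Jan – 29 Mar 2019: 88 days, exemption $109000 → ($496000 − $109000) × 0.6% × 88/365 = $559.8247
30 Mar – 19 Apr 2019: 21 days, exemption $437000 → ($496000 − $437000) × 0.6% × 21/365 = $20.3671
20 Apr – 31 Dec 2019: 256 days, exemption $98000 → ($496000 − $98000) × 0.6% × 256/365 = $1674.8712
Total = $2255.0630

$2255.06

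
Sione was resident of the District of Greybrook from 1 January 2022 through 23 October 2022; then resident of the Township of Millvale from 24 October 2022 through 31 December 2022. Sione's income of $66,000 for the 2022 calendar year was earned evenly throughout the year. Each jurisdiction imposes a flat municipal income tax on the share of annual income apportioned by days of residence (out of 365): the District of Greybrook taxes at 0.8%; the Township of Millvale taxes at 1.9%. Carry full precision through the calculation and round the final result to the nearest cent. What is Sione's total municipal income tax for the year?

The District of Greybrook, 1 January – 23 October 2022: 296 days → $66,000 × 0.8% × 296/365 = $428.1863
The Township of Millvale, 24 October – 31 December 2022: 69 days → $66,000 × 1.9% × 69/365 = $237.0575
Total = $665.2438

$665.24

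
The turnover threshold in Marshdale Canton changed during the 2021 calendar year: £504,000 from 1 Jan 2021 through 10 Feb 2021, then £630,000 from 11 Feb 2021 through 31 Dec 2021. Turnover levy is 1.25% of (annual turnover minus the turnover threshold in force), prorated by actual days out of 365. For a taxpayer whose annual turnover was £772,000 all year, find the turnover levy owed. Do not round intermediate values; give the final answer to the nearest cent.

1 Jan – 10 Feb 2021: 41 days, exemption £504,000 → (£772,000 − £504,000) × 1.25% × 41/365 = £376.3014
11 Feb – 31 Dec 2021: 324 days, exemption £630,000 → (£772,000 − £630,000) × 1.25% × 324/365 = £1,575.6164
Total = £1,951.9178

£1,951.92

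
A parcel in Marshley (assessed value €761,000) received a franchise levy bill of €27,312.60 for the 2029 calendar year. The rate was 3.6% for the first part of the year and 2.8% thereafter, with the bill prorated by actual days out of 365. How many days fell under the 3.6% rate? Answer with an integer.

360 days

Let d = days at the first rate; then 365 − d days at the second rate.
€761,000 × [3.6%·d + 2.8%·(365−d)] / 365 = €27,312.60
Solving gives d = 360, so the new rate took effect on December 27, 2029.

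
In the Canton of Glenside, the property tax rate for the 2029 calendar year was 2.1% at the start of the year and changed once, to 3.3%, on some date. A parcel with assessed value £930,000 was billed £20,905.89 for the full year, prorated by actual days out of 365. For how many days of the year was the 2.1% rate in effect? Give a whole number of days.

Let d = days at the first rate; then 365 − d days at the second rate.
£930,000 × [2.1%·d + 3.3%·(365−d)] / 365 = £20,905.89
Solving gives d = 320, so the new rate took effect on 17 Nov 2029.

320 days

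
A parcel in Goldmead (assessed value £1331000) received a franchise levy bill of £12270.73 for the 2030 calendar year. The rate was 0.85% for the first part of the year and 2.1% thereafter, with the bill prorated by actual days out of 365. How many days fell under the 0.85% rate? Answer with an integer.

Let d = days at the first rate; then 365 − d days at the second rate.
£1331000 × [0.85%·d + 2.1%·(365−d)] / 365 = £12270.73
Solving gives d = 344, so the new rate took effect on 11 December 2030.

344 days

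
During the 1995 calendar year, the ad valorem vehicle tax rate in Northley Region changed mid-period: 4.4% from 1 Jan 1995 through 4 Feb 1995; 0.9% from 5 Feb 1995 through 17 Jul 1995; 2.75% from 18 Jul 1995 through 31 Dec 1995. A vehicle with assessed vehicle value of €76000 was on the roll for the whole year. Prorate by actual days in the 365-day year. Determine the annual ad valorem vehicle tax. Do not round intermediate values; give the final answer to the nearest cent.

€1582.36

1 Jan – 4 Feb 1995: 35 days at 4.4% → €76000 × 4.4% × 35/365 = €320.6575
5 Feb – 17 Jul 1995: 163 days at 0.9% → €76000 × 0.9% × 163/365 = €305.4575
18 Jul – 31 Dec 1995: 167 days at 2.75% → €76000 × 2.75% × 167/365 = €956.2466
Total = €1582.3616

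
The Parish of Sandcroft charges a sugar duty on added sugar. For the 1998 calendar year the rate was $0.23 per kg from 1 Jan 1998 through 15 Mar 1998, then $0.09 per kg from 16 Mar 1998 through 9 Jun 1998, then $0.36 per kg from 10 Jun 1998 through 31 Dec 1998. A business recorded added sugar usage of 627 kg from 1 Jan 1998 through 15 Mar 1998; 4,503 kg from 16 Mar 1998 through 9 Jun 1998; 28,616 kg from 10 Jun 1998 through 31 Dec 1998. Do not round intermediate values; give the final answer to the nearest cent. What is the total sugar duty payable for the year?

$10,851.24

1 Jan – 15 Mar 1998: 627 kg at $0.23/kg → $144.21
16 Mar – 9 Jun 1998: 4,503 kg at $0.09/kg → $405.27
10 Jun – 31 Dec 1998: 28,616 kg at $0.36/kg → $10,301.76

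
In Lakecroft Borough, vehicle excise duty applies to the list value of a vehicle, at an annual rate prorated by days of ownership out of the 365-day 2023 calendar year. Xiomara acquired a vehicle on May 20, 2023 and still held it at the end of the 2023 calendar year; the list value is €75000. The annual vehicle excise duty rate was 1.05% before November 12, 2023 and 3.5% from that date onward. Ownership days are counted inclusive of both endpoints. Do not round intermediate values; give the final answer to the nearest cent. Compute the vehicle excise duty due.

May 20 – November 11, 2023: 176 days at 1.05% → €75000 × 1.05% × 176/365 = €379.7260
November 12 – December 31, 2023: 50 days at 3.5% → €75000 × 3.5% × 50/365 = €359.5890
Total = €739.3151

€739.32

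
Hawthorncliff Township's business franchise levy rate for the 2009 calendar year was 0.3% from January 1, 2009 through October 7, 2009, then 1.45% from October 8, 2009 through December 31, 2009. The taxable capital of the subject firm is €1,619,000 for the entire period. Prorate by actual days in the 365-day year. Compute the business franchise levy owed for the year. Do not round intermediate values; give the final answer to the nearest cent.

€9,192.82

January 1 – October 7, 2009: 280 days at 0.3% → €1,619,000 × 0.3% × 280/365 = €3,725.9178
October 8 – December 31, 2009: 85 days at 1.45% → €1,619,000 × 1.45% × 85/365 = €5,466.8973
Total = €9,192.8151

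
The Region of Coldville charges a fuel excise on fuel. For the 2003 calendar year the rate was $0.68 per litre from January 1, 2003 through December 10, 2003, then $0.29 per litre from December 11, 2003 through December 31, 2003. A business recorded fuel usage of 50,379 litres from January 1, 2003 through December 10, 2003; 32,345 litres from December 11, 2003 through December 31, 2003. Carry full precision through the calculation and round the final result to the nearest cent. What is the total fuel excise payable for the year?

$43,637.77

January 1 – December 10, 2003: 50,379 litres at $0.68/litre → $34,257.72
December 11 – December 31, 2003: 32,345 litres at $0.29/litre → $9,380.05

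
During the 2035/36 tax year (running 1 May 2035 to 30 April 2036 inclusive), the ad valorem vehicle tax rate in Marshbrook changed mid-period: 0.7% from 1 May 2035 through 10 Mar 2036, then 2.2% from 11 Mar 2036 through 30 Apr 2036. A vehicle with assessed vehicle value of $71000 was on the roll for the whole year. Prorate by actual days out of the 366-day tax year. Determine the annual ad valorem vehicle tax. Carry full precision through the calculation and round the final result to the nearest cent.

$645.40

1 May 2035 – 10 Mar 2036: 315 days at 0.7% → $71000 × 0.7% × 315/366 = $427.7459
11 Mar – 30 Apr 2036: 51 days at 2.2% → $71000 × 2.2% × 51/366 = $217.6557
Total = $645.4016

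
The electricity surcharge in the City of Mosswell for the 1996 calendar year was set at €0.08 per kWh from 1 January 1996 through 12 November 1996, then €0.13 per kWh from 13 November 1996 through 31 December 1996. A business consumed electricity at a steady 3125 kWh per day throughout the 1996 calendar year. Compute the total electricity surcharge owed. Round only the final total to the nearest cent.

€99,156.25

1 January – 12 November 1996: 317 days × 3125 kWh/day = 990,625 kWh at €0.08/kWh → €79,250.00
13 November – 31 December 1996: 49 days × 3125 kWh/day = 153,125 kWh at €0.13/kWh → €19,906.25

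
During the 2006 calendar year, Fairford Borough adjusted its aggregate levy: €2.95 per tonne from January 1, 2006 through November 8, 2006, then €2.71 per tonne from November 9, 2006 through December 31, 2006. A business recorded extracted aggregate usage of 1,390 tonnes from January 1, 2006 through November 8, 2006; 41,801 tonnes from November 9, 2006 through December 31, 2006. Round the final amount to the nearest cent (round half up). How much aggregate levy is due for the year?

January 1 – November 8, 2006: 1,390 tonnes at €2.95/tonne → €4,100.50
November 9 – December 31, 2006: 41,801 tonnes at €2.71/tonne → €113,280.71

€117,381.21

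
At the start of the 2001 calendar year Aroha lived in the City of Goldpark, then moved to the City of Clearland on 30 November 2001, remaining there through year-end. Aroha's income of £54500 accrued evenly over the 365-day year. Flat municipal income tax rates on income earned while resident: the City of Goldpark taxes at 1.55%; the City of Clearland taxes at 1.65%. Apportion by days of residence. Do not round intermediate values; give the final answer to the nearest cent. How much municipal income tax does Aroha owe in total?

£849.53

The City of Goldpark, 1 January – 29 November 2001: 333 days → £54500 × 1.55% × 333/365 = £770.6897
The City of Clearland, 30 November – 31 December 2001: 32 days → £54500 × 1.65% × 32/365 = £78.8384
Total = £849.5281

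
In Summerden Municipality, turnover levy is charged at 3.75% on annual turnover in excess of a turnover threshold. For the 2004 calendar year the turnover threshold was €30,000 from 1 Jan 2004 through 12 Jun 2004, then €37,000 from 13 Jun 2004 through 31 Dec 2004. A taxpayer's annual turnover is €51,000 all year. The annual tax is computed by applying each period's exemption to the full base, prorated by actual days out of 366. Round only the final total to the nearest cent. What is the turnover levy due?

€642.62

1 Jan – 12 Jun 2004: 164 days, exemption €30,000 → (€51,000 − €30,000) × 3.75% × 164/366 = €352.8689
13 Jun – 31 Dec 2004: 202 days, exemption €37,000 → (€51,000 − €37,000) × 3.75% × 202/366 = €289.7541
Total = €642.6230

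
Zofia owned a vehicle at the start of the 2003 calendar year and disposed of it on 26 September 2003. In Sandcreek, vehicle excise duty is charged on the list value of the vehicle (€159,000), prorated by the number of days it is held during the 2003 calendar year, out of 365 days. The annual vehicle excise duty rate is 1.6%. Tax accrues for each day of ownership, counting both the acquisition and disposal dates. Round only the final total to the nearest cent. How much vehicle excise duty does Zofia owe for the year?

Days held (1 January – 26 September 2003): 269 out of 365
Tax = €159,000 × 1.6% × 269/365 = €1,874.8932

€1,874.89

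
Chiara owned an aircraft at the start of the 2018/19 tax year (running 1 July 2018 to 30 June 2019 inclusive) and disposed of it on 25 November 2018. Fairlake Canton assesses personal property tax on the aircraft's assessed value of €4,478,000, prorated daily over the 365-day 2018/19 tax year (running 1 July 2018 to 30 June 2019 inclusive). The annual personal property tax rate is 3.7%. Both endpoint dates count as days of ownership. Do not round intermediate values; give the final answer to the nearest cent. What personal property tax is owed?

Days held (1 July – 25 November 2018): 148 out of 365
Tax = €4,478,000 × 3.7% × 148/365 = €67,182.2685

€67,182.27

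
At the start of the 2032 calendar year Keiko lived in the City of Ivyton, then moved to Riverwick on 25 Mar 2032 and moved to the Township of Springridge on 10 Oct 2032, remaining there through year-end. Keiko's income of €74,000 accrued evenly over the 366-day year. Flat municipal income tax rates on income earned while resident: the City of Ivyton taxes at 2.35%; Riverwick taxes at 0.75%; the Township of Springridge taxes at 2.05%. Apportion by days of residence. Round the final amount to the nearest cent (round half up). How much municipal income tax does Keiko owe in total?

The City of Ivyton, 1 Jan – 24 Mar 2032: 84 days → €74,000 × 2.35% × 84/366 = €399.1148
Riverwick, 25 Mar – 9 Oct 2032: 199 days → €74,000 × 0.75% × 199/366 = €301.7623
The Township of Springridge, 10 Oct – 31 Dec 2032: 83 days → €74,000 × 2.05% × 83/366 = €344.0191
Total = €1,044.8962

€1,044.90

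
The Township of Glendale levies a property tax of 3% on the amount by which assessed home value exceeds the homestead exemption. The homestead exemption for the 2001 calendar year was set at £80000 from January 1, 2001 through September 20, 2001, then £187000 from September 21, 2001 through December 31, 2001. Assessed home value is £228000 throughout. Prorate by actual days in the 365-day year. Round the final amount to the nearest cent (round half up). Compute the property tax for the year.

January 1 – September 20, 2001: 263 days, exemption £80000 → (£228000 − £80000) × 3% × 263/365 = £3199.2329
September 21 – December 31, 2001: 102 days, exemption £187000 → (£228000 − £187000) × 3% × 102/365 = £343.7260
Total = £3542.9589

£3542.96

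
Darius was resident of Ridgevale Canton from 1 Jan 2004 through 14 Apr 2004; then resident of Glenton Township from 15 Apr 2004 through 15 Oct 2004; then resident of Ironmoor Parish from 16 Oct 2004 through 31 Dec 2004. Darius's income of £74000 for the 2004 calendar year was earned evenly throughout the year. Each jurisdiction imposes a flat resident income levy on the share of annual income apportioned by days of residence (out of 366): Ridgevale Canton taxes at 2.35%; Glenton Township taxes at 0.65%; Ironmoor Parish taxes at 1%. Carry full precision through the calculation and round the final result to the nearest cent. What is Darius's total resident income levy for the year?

Ridgevale Canton, 1 Jan – 14 Apr 2004: 105 days → £74000 × 2.35% × 105/366 = £498.8934
Glenton Township, 15 Apr – 15 Oct 2004: 184 days → £74000 × 0.65% × 184/366 = £241.8142
Ironmoor Parish, 16 Oct – 31 Dec 2004: 77 days → £74000 × 1% × 77/366 = £155.6831
Total = £896.3907

£896.39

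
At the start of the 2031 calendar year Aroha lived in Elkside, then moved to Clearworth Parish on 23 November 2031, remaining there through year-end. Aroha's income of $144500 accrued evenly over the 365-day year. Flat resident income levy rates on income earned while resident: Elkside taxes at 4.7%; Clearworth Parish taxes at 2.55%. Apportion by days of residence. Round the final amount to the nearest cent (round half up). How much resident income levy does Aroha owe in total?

$6459.55

Elkside, 1 January – 22 November 2031: 326 days → $144500 × 4.7% × 326/365 = $6065.8329
Clearworth Parish, 23 November – 31 December 2031: 39 days → $144500 × 2.55% × 39/365 = $393.7130
Total = $6459.5459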